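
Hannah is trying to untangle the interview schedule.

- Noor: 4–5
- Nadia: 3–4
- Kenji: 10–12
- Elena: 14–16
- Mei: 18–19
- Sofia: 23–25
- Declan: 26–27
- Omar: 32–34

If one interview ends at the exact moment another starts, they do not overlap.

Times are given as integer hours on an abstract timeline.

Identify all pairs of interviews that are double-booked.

Sorted by start: Nadia, Noor, Kenji, Elena, Mei, Sofia, Declan, Omar.
Noor starts exactly when Nadia ends (back-to-back, no overlap), so nothing later overlaps Nadia either.
Kenji starts after Noor ends, so nothing later overlaps Noor either.
Elena starts after Kenji ends, so nothing later overlaps Kenji either.
Mei starts after Elena ends, so nothing later overlaps Elena either.
Sofia starts after Mei ends, so nothing later overlaps Mei either.
Declan starts after Sofia ends, so nothing later overlaps Sofia either.
Omar starts after Declan ends.

no conflicts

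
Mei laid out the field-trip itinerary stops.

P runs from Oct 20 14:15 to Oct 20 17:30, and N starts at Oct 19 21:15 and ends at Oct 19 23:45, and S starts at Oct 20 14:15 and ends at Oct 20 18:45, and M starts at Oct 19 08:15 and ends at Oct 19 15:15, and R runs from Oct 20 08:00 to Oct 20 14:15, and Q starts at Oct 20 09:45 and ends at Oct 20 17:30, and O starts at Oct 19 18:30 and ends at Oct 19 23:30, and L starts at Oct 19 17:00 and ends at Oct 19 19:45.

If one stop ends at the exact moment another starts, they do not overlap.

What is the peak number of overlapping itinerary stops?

Walk through starts and ends in time order (an end at T is processed before a start at T):
Oct 19 08:15 start M → 1
Oct 19 15:15 end M → 0
Oct 19 17:00 start L → 1
Oct 19 18:30 start O → 2
Oct 19 19:45 end L → 1
Oct 19 21:15 start N → 2
Oct 19 23:30 end O → 1
Oct 19 23:45 end N → 0
Oct 20 08:00 start R → 1
Oct 20 09:45 start Q → 2
Oct 20 14:15 end R → 1
Oct 20 14:15 start P → 2
Oct 20 14:15 start S → 3
Oct 20 17:30 end P → 2
Oct 20 17:30 end Q → 1
Oct 20 18:45 end S → 0
Peak is 3, at Oct 20 14:15 (P, Q, S).

3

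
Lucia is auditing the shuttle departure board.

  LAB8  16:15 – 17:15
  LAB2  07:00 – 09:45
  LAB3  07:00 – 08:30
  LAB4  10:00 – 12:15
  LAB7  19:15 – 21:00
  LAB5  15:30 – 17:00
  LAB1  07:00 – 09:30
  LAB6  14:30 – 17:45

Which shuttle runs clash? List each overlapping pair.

Sorted by start: LAB1, LAB2, LAB3, LAB4, LAB6, LAB5, LAB8, LAB7.
LAB2 starts before LAB1 ends → LAB1 and LAB2 overlap.
LAB3 starts before LAB1 ends → LAB1 and LAB3 overlap.
LAB4 starts after LAB1 ends, so nothing later overlaps LAB1 either.
LAB3 starts before LAB2 ends → LAB2 and LAB3 overlap.
LAB4 starts after LAB2 ends, so nothing later overlaps LAB2 either.
LAB4 starts after LAB3 ends, so nothing later overlaps LAB3 either.
LAB6 starts after LAB4 ends, so nothing later overlaps LAB4 either.
LAB5 starts before LAB6 ends → LAB6 and LAB5 overlap.
LAB8 starts before LAB6 ends → LAB6 and LAB8 overlap.
LAB7 starts after LAB6 ends.
LAB8 starts before LAB5 ends → LAB5 and LAB8 overlap.
LAB7 starts after LAB5 ends.
LAB7 starts after LAB8 ends.

LAB1 & LAB2, LAB1 & LAB3, LAB2 & LAB3, LAB5 & LAB6, LAB5 & LAB8, LAB6 & LAB8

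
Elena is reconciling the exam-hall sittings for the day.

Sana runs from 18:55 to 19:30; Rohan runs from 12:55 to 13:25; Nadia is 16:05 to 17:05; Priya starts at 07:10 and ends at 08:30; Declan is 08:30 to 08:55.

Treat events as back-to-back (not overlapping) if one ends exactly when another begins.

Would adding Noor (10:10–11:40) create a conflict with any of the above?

No — it doesn't clash with anything

Priya: ends 08:30 at or before Noor starts 10:10 → clear.
Declan: ends 08:55 at or before Noor starts 10:10 → clear.
Rohan: starts 12:55 at or after Noor ends 11:40 → clear.
Nadia: starts 16:05 at or after Noor ends 11:40 → clear.
Sana: starts 18:55 at or after Noor ends 11:40 → clear.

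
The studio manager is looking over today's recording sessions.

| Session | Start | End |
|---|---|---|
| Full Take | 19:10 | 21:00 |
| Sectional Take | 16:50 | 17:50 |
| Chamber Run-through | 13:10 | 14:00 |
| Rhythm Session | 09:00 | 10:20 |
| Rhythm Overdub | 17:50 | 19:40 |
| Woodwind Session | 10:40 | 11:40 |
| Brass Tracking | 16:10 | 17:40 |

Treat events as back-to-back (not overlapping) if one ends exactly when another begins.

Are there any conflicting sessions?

Yes

Sorted by start: Rhythm Session, Woodwind Session, Chamber Run-through, Brass Tracking, Sectional Take, Rhythm Overdub, Full Take.
Woodwind Session starts after Rhythm Session ends — done with Rhythm Session.
Chamber Run-through starts after Woodwind Session ends — done with Woodwind Session.
Brass Tracking starts after Chamber Run-through ends — done with Chamber Run-through.
Sectional Take starts before Brass Tracking ends → Brass Tracking and Sectional Take overlap.
That's a conflict, so the schedule is not conflict-free.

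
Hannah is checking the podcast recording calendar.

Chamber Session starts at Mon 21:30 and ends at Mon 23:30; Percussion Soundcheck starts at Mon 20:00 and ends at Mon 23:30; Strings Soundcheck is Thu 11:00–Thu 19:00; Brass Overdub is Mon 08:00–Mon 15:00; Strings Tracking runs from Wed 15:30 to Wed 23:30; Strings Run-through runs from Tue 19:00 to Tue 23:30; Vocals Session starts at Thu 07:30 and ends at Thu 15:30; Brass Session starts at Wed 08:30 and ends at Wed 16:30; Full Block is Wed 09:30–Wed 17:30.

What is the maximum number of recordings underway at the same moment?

3

Walk through starts and ends in time order (an end at T is processed before a start at T):
Mon 08:00 start Brass Overdub → 1
Mon 15:00 end Brass Overdub → 0
Mon 20:00 start Percussion Soundcheck → 1
Mon 21:30 start Chamber Session → 2
Mon 23:30 end Chamber Session → 1
Mon 23:30 end Percussion Soundcheck → 0
Tue 19:00 start Strings Run-through → 1
Tue 23:30 end Strings Run-through → 0
Wed 08:30 start Brass Session → 1
Wed 09:30 start Full Block → 2
Wed 15:30 start Strings Tracking → 3
Wed 16:30 end Brass Session → 2
Wed 17:30 end Full Block → 1
Wed 23:30 end Strings Tracking → 0
Thu 07:30 start Vocals Session → 1
Thu 11:00 start Strings Soundcheck → 2
Thu 15:30 end Vocals Session → 1
Thu 19:00 end Strings Soundcheck → 0
Peak is 3, at Wed 15:30 (Brass Session, Full Block, Strings Tracking).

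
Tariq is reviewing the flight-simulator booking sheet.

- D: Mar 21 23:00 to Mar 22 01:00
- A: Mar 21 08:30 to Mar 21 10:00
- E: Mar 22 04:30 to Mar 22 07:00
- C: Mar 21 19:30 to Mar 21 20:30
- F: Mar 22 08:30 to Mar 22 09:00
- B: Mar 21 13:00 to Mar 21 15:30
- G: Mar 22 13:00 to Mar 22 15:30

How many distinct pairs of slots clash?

0

Sorted by start: A, B, C, D, E, F, G.
B starts after A ends — done with A.
C starts after B ends — done with B.
D starts after C ends — done with C.
E starts after D ends — done with D.
F starts after E ends — done with E.
G starts after F ends.
No pair overlaps.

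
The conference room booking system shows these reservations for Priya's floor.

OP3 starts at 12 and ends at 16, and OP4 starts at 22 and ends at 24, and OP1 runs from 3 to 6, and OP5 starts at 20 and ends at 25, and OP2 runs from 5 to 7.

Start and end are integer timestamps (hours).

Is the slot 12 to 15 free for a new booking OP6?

OP1: ends 6 at or before OP6 starts 12 → clear.
OP2: ends 7 at or before OP6 starts 12 → clear.
OP3: starts 12 before OP6 ends 15, and ends 16 after OP6 starts 12 → overlap.
OP5: starts 20 at or after OP6 ends 15 → clear.
OP4: starts 22 at or after OP6 ends 15 → clear.
OP6 overlaps OP3.

No — it overlaps OP3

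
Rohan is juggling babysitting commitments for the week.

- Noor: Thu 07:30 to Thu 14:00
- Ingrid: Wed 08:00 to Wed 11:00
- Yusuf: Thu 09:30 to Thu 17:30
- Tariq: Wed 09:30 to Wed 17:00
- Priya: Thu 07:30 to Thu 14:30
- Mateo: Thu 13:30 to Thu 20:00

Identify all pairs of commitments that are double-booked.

Sorted by start: Ingrid, Tariq, Noor, Priya, Yusuf, Mateo.
Tariq starts before Ingrid ends → Ingrid and Tariq overlap.
Noor starts after Ingrid ends, so nothing later overlaps Ingrid either.
Noor starts after Tariq ends, so nothing later overlaps Tariq either.
Priya starts before Noor ends → Noor and Priya overlap.
Yusuf starts before Noor ends → Noor and Yusuf overlap.
Mateo starts before Noor ends → Noor and Mateo overlap.
Yusuf starts before Priya ends → Priya and Yusuf overlap.
Mateo starts before Priya ends → Priya and Mateo overlap.
Mateo starts before Yusuf ends → Yusuf and Mateo overlap.

Ingrid & Tariq, Mateo & Noor, Mateo & Priya, Mateo & Yusuf, Noor & Priya, Noor & Yusuf, Priya & Yusuf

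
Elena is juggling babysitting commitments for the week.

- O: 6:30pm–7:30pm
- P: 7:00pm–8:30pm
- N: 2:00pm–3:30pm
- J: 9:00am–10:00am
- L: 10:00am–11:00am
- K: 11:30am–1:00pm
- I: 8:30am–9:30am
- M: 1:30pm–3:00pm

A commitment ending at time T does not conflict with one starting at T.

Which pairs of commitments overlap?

Sorted by start: I, J, L, K, M, N, O, P.
J starts before I ends → I and J overlap.
L starts after I ends — done with I.
L starts exactly when J ends (back-to-back, no overlap) — done with J.
K starts after L ends — done with L.
M starts after K ends — done with K.
N starts before M ends → M and N overlap.
O starts after M ends — done with M.
O starts after N ends — done with N.
P starts before O ends → O and P overlap.

I & J, M & N, O & P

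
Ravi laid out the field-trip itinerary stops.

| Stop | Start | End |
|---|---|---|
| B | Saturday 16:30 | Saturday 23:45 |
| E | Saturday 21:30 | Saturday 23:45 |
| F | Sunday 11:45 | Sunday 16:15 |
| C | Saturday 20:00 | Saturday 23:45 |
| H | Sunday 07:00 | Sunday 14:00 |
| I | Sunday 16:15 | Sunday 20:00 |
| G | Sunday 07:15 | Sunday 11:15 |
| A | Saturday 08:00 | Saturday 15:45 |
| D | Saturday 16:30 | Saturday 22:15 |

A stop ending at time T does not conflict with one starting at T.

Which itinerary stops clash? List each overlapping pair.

B & C, B & D, B & E, C & D, C & E, D & E, F & H, G & H

Two intervals overlap when each starts before the other ends.
Sorted by start: A, B, D, C, E, H, G, F, I.
B starts after A ends — done with A.
D starts before B ends → B and D overlap.
C starts before B ends → B and C overlap.
E starts before B ends → B and E overlap.
H starts after B ends — done with B.
C starts before D ends → D and C overlap.
E starts before D ends → D and E overlap.
H starts after D ends — done with D.
E starts before C ends → C and E overlap.
H starts after C ends — done with C.
H starts after E ends — done with E.
G starts before H ends → H and G overlap.
F starts before H ends → H and F overlap.
I starts after H ends.
F starts after G ends — done with G.
I starts exactly when F ends (back-to-back, no overlap).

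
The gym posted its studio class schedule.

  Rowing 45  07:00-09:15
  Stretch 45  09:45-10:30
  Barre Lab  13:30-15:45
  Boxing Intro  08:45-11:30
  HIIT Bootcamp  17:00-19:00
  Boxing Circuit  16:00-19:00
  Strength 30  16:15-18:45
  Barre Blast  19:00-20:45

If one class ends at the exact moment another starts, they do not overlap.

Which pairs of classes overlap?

Sorted by start: Rowing 45, Boxing Intro, Stretch 45, Barre Lab, Boxing Circuit, Strength 30, HIIT Bootcamp, Barre Blast.
Boxing Intro starts before Rowing 45 ends → Rowing 45 and Boxing Intro overlap.
Stretch 45 starts after Rowing 45 ends; Rowing 45 is clear from here.
Stretch 45 starts before Boxing Intro ends → Boxing Intro and Stretch 45 overlap.
Barre Lab starts after Boxing Intro ends; Boxing Intro is clear from here.
Barre Lab starts after Stretch 45 ends; Stretch 45 is clear from here.
Boxing Circuit starts after Barre Lab ends; Barre Lab is clear from here.
Strength 30 starts before Boxing Circuit ends → Boxing Circuit and Strength 30 overlap.
HIIT Bootcamp starts before Boxing Circuit ends → Boxing Circuit and HIIT Bootcamp overlap.
Barre Blast starts exactly when Boxing Circuit ends (back-to-back, no overlap).
HIIT Bootcamp starts before Strength 30 ends → Strength 30 and HIIT Bootcamp overlap.
Barre Blast starts after Strength 30 ends.
Barre Blast starts exactly when HIIT Bootcamp ends (back-to-back, no overlap).

Boxing Circuit & HIIT Bootcamp, Boxing Circuit & Strength 30, Boxing Intro & Rowing 45, Boxing Intro & Stretch 45, HIIT Bootcamp & Strength 30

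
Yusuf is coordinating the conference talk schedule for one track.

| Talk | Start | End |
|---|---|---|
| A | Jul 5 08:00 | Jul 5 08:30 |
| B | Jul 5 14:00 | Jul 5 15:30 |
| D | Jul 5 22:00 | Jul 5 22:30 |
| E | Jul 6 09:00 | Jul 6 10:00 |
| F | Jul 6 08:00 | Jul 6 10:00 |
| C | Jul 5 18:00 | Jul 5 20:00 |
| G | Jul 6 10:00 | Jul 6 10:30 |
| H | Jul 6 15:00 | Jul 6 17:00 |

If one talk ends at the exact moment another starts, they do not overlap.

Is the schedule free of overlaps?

No

Sorted by start: A, B, C, D, F, E, G, H.
B starts after A ends — done with A.
C starts after B ends — done with B.
D starts after C ends — done with C.
F starts after D ends — done with D.
E starts before F ends → F and E overlap.
That's a conflict, so the schedule is not conflict-free.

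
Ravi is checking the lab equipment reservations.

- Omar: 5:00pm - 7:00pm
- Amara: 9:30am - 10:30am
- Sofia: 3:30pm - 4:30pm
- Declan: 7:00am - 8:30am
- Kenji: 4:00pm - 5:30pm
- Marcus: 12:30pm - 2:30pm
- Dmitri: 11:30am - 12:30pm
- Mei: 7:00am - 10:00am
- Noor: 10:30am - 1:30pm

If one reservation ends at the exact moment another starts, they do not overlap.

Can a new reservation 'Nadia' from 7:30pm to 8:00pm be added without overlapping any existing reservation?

Yes — the slot is free

Declan: ends 8:30am at or before Nadia starts 7:30pm → clear.
Mei: ends 10:00am at or before Nadia starts 7:30pm → clear.
Amara: ends 10:30am at or before Nadia starts 7:30pm → clear.
Noor: ends 1:30pm at or before Nadia starts 7:30pm → clear.
Dmitri: ends 12:30pm at or before Nadia starts 7:30pm → clear.
Marcus: ends 2:30pm at or before Nadia starts 7:30pm → clear.
Sofia: ends 4:30pm at or before Nadia starts 7:30pm → clear.
Kenji: ends 5:30pm at or before Nadia starts 7:30pm → clear.
Omar: ends 7:00pm at or before Nadia starts 7:30pm → clear.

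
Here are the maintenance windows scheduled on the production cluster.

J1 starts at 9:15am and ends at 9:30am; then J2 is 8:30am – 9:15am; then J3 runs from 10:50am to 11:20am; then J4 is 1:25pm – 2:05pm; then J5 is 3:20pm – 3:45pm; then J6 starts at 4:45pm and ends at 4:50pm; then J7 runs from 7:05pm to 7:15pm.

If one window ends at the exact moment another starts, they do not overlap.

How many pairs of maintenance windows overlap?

0

Sorted by start: J2, J1, J3, J4, J5, J6, J7.
J1 starts exactly when J2 ends (back-to-back, no overlap), so J2 has no further overlaps.
J3 starts after J1 ends, so J1 has no further overlaps.
J4 starts after J3 ends, so J3 has no further overlaps.
J5 starts after J4 ends, so J4 has no further overlaps.
J6 starts after J5 ends, so J5 has no further overlaps.
J7 starts after J6 ends.
No pair overlaps.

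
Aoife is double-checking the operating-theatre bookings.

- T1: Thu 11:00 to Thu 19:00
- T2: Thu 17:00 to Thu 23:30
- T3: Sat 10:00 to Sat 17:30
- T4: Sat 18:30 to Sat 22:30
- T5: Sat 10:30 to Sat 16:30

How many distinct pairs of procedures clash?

Check each pair: they overlap iff neither finishes before the other starts.
Sorted by start: T1, T2, T3, T5, T4.
T2 starts before T1 ends → T1 and T2 overlap.
T3 starts after T1 ends — done with T1.
T3 starts after T2 ends — done with T2.
T5 starts before T3 ends → T3 and T5 overlap.
T4 starts after T3 ends.
T4 starts after T5 ends.
Overlapping pairs: T1 & T2, T3 & T5 — 2 in total.

2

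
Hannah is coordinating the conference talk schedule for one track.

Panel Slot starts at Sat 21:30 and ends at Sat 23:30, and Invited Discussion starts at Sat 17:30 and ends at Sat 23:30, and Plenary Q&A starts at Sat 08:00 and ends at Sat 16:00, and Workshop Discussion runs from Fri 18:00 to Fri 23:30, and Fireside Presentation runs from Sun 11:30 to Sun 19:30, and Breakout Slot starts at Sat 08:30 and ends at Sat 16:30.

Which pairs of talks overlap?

Breakout Slot & Plenary Q&A, Invited Discussion & Panel Slot

Two intervals overlap when each starts before the other ends.
Sorted by start: Workshop Discussion, Plenary Q&A, Breakout Slot, Invited Discussion, Panel Slot, Fireside Presentation.
Plenary Q&A starts after Workshop Discussion ends — done with Workshop Discussion.
Breakout Slot starts before Plenary Q&A ends → Plenary Q&A and Breakout Slot overlap.
Invited Discussion starts after Plenary Q&A ends — done with Plenary Q&A.
Invited Discussion starts after Breakout Slot ends — done with Breakout Slot.
Panel Slot starts before Invited Discussion ends → Invited Discussion and Panel Slot overlap.
Fireside Presentation starts after Invited Discussion ends.
Fireside Presentation starts after Panel Slot ends.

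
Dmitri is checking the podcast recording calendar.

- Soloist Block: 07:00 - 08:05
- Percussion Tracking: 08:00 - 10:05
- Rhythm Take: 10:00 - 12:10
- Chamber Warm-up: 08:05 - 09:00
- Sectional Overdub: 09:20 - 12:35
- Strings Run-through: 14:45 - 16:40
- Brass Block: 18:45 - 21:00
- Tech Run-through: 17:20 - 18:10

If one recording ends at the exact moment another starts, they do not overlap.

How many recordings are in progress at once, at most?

Sort all start/end points and keep a running count:
07:00 start Soloist Block → 1
08:00 start Percussion Tracking → 2
08:05 end Soloist Block → 1
08:05 start Chamber Warm-up → 2
09:00 end Chamber Warm-up → 1
09:20 start Sectional Overdub → 2
10:00 start Rhythm Take → 3
10:05 end Percussion Tracking → 2
12:10 end Rhythm Take → 1
12:35 end Sectional Overdub → 0
14:45 start Strings Run-through → 1
16:40 end Strings Run-through → 0
17:20 start Tech Run-through → 1
18:10 end Tech Run-through → 0
18:45 start Brass Block → 1
21:00 end Brass Block → 0
Peak is 3, at 10:00 (Percussion Tracking, Rhythm Take, Sectional Overdub).

3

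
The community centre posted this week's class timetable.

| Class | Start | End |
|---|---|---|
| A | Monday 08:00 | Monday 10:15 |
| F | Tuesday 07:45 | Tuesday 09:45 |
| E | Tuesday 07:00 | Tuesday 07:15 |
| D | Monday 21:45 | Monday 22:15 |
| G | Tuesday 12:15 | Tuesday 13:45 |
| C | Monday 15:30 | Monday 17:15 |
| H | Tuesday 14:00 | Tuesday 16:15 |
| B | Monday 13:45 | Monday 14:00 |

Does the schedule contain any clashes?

Check each pair: they overlap iff neither finishes before the other starts.
Sorted by start: A, B, C, D, E, F, G, H.
B starts after A ends, so nothing later overlaps A either.
C starts after B ends, so nothing later overlaps B either.
D starts after C ends, so nothing later overlaps C either.
E starts after D ends, so nothing later overlaps D either.
F starts after E ends, so nothing later overlaps E either.
G starts after F ends, so nothing later overlaps F either.
H starts after G ends.
Every pair is clear; the schedule has no overlaps.

No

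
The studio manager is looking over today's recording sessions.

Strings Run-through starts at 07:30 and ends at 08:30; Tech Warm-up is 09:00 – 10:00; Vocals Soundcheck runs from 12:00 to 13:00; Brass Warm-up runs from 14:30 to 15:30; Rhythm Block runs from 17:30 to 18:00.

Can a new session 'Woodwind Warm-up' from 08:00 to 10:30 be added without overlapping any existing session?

No — it overlaps Strings Run-through, Tech Warm-up

Strings Run-through: starts 07:30 before Woodwind Warm-up ends 10:30, and ends 08:30 after Woodwind Warm-up starts 08:00 → overlap.
Tech Warm-up: starts 09:00 before Woodwind Warm-up ends 10:30, and ends 10:00 after Woodwind Warm-up starts 08:00 → overlap.
Vocals Soundcheck: starts 12:00 at or after Woodwind Warm-up ends 10:30 → clear.
Brass Warm-up: starts 14:30 at or after Woodwind Warm-up ends 10:30 → clear.
Rhythm Block: starts 17:30 at or after Woodwind Warm-up ends 10:30 → clear.
Woodwind Warm-up overlaps Strings Run-through, Tech Warm-up.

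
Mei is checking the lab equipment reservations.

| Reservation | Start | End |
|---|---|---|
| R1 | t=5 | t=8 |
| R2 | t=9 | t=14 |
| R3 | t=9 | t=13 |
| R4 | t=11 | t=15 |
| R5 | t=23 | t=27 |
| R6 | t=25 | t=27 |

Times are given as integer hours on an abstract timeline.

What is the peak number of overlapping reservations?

Sort all start/end points and keep a running count:
t=5 start R1 → 1
t=8 end R1 → 0
t=9 start R2 → 1
t=9 start R3 → 2
t=11 start R4 → 3
t=13 end R3 → 2
t=14 end R2 → 1
t=15 end R4 → 0
t=23 start R5 → 1
t=25 start R6 → 2
t=27 end R5 → 1
t=27 end R6 → 0
Peak is 3, at t=11 (R2, R3, R4).

3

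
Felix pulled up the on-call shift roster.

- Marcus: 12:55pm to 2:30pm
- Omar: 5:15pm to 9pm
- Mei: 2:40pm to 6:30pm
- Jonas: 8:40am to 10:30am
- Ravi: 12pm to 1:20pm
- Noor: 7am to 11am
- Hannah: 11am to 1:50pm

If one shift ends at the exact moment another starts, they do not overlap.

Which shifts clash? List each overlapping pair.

Hannah & Marcus, Hannah & Ravi, Jonas & Noor, Marcus & Ravi, Mei & Omar

Check each pair: they overlap iff neither finishes before the other starts.
Sorted by start: Noor, Jonas, Hannah, Ravi, Marcus, Mei, Omar.
Jonas starts before Noor ends → Noor and Jonas overlap.
Hannah starts exactly when Noor ends (back-to-back, no overlap), so Noor has no further overlaps.
Hannah starts after Jonas ends, so Jonas has no further overlaps.
Ravi starts before Hannah ends → Hannah and Ravi overlap.
Marcus starts before Hannah ends → Hannah and Marcus overlap.
Mei starts after Hannah ends, so Hannah has no further overlaps.
Marcus starts before Ravi ends → Ravi and Marcus overlap.
Mei starts after Ravi ends, so Ravi has no further overlaps.
Mei starts after Marcus ends, so Marcus has no further overlaps.
Omar starts before Mei ends → Mei and Omar overlap.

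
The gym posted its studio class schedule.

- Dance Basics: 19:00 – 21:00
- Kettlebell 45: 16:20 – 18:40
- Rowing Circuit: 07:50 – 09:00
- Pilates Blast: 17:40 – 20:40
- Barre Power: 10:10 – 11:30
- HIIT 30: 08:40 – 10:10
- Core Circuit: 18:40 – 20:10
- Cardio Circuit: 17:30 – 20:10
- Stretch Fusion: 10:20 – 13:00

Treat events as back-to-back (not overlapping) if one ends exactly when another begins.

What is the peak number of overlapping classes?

4

Sort all start/end points and keep a running count:
07:50 start Rowing Circuit → 1
08:40 start HIIT 30 → 2
09:00 end Rowing Circuit → 1
10:10 end HIIT 30 → 0
10:10 start Barre Power → 1
10:20 start Stretch Fusion → 2
11:30 end Barre Power → 1
13:00 end Stretch Fusion → 0
16:20 start Kettlebell 45 → 1
17:30 start Cardio Circuit → 2
17:40 start Pilates Blast → 3
18:40 end Kettlebell 45 → 2
18:40 start Core Circuit → 3
19:00 start Dance Basics → 4
20:10 end Cardio Circuit → 3
20:10 end Core Circuit → 2
20:40 end Pilates Blast → 1
21:00 end Dance Basics → 0
Peak is 4, at 19:00 (Cardio Circuit, Core Circuit, Dance Basics, Pilates Blast).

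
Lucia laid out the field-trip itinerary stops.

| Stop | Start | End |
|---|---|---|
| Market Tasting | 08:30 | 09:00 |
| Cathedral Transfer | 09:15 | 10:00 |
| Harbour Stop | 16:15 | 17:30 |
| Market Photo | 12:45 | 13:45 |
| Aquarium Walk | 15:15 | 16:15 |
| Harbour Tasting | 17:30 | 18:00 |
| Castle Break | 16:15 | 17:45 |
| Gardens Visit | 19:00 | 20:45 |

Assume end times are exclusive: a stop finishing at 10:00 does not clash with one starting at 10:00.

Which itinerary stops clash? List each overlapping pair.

Castle Break & Harbour Stop, Castle Break & Harbour Tasting

Two intervals overlap when each starts before the other ends.
Sorted by start: Market Tasting, Cathedral Transfer, Market Photo, Aquarium Walk, Harbour Stop, Castle Break, Harbour Tasting, Gardens Visit.
Cathedral Transfer starts after Market Tasting ends; Market Tasting is clear from here.
Market Photo starts after Cathedral Transfer ends; Cathedral Transfer is clear from here.
Aquarium Walk starts after Market Photo ends; Market Photo is clear from here.
Harbour Stop starts exactly when Aquarium Walk ends (back-to-back, no overlap); Aquarium Walk is clear from here.
Castle Break starts before Harbour Stop ends → Harbour Stop and Castle Break overlap.
Harbour Tasting starts exactly when Harbour Stop ends (back-to-back, no overlap); Harbour Stop is clear from here.
Harbour Tasting starts before Castle Break ends → Castle Break and Harbour Tasting overlap.
Gardens Visit starts after Castle Break ends.
Gardens Visit starts after Harbour Tasting ends.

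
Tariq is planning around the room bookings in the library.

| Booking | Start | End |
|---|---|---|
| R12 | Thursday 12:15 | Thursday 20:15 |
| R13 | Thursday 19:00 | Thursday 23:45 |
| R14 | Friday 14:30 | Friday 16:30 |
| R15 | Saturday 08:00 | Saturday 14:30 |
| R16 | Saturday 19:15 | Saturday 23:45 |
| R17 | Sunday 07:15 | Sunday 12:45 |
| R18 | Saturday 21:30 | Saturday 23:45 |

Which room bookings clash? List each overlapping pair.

Two intervals overlap when each starts before the other ends.
Sorted by start: R12, R13, R14, R15, R16, R18, R17.
R13 starts before R12 ends → R12 and R13 overlap.
R14 starts after R12 ends, so nothing later overlaps R12 either.
R14 starts after R13 ends, so nothing later overlaps R13 either.
R15 starts after R14 ends, so nothing later overlaps R14 either.
R16 starts after R15 ends, so nothing later overlaps R15 either.
R18 starts before R16 ends → R16 and R18 overlap.
R17 starts after R16 ends.
R17 starts after R18 ends.

R12 & R13, R16 & R18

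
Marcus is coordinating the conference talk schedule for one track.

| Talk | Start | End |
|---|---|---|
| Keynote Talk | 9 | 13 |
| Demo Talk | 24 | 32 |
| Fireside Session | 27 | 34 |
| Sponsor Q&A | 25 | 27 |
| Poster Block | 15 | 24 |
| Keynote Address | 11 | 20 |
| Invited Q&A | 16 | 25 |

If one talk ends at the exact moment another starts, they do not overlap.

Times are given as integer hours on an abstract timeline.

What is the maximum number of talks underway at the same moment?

Sweep the timeline, counting +1 at each start and −1 at each end (ends before starts at a tie):
9 start Keynote Talk → 1
11 start Keynote Address → 2
13 end Keynote Talk → 1
15 start Poster Block → 2
16 start Invited Q&A → 3
20 end Keynote Address → 2
24 end Poster Block → 1
24 start Demo Talk → 2
25 end Invited Q&A → 1
25 start Sponsor Q&A → 2
27 end Sponsor Q&A → 1
27 start Fireside Session → 2
32 end Demo Talk → 1
34 end Fireside Session → 0
Peak is 3, at 16 (Invited Q&A, Keynote Address, Poster Block).

3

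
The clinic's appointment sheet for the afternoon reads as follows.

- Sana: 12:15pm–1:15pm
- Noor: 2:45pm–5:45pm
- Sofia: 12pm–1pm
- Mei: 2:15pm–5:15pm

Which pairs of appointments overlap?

Mei & Noor, Sana & Sofia

Sorted by start: Sofia, Sana, Mei, Noor.
Sana starts before Sofia ends → Sofia and Sana overlap.
Mei starts after Sofia ends, so Sofia has no further overlaps.
Mei starts after Sana ends, so Sana has no further overlaps.
Noor starts before Mei ends → Mei and Noor overlap.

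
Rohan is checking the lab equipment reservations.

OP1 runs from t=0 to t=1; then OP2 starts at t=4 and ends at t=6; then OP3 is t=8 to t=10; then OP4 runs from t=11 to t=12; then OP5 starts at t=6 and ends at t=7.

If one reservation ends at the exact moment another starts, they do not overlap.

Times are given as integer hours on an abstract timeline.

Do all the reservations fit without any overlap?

Yes

Two intervals overlap when each starts before the other ends.
Sorted by start: OP1, OP2, OP5, OP3, OP4.
OP2 starts after OP1 ends; OP1 is clear from here.
OP5 starts exactly when OP2 ends (back-to-back, no overlap); OP2 is clear from here.
OP3 starts after OP5 ends; OP5 is clear from here.
OP4 starts after OP3 ends.
Every pair is clear; the schedule has no overlaps.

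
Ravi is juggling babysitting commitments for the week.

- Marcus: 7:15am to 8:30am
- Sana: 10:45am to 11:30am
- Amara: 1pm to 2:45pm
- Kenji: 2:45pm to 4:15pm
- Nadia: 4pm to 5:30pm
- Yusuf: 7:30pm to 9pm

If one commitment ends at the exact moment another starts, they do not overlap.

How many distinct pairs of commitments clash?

1

Sorted by start: Marcus, Sana, Amara, Kenji, Nadia, Yusuf.
Sana starts after Marcus ends, so Marcus has no further overlaps.
Amara starts after Sana ends, so Sana has no further overlaps.
Kenji starts exactly when Amara ends (back-to-back, no overlap), so Amara has no further overlaps.
Nadia starts before Kenji ends → Kenji and Nadia overlap.
Yusuf starts after Kenji ends.
Yusuf starts after Nadia ends.
Overlapping pairs: Kenji & Nadia — 1 in total.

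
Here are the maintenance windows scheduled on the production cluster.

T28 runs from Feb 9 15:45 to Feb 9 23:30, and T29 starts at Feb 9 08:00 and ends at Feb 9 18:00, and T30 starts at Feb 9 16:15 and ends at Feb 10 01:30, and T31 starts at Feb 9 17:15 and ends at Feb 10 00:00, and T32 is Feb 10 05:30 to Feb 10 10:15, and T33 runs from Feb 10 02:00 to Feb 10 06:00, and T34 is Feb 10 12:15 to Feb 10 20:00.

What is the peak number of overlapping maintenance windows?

Walk through starts and ends in time order (an end at T is processed before a start at T):
Feb 9 08:00 start T29 → 1
Feb 9 15:45 start T28 → 2
Feb 9 16:15 start T30 → 3
Feb 9 17:15 start T31 → 4
Feb 9 18:00 end T29 → 3
Feb 9 23:30 end T28 → 2
Feb 10 00:00 end T31 → 1
Feb 10 01:30 end T30 → 0
Feb 10 02:00 start T33 → 1
Feb 10 05:30 start T32 → 2
Feb 10 06:00 end T33 → 1
Feb 10 10:15 end T32 → 0
Feb 10 12:15 start T34 → 1
Feb 10 20:00 end T34 → 0
Peak is 4, at Feb 9 17:15 (T28, T29, T30, T31).

4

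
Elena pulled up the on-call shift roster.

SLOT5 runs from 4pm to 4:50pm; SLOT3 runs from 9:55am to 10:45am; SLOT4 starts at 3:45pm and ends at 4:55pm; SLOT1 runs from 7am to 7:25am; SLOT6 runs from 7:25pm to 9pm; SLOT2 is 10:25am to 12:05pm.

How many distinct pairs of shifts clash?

Sorted by start: SLOT1, SLOT3, SLOT2, SLOT4, SLOT5, SLOT6.
SLOT3 starts after SLOT1 ends; SLOT1 is clear from here.
SLOT2 starts before SLOT3 ends → SLOT3 and SLOT2 overlap.
SLOT4 starts after SLOT3 ends; SLOT3 is clear from here.
SLOT4 starts after SLOT2 ends; SLOT2 is clear from here.
SLOT5 starts before SLOT4 ends → SLOT4 and SLOT5 overlap.
SLOT6 starts after SLOT4 ends.
SLOT6 starts after SLOT5 ends.
Overlapping pairs: SLOT2 & SLOT3, SLOT4 & SLOT5 — 2 in total.

2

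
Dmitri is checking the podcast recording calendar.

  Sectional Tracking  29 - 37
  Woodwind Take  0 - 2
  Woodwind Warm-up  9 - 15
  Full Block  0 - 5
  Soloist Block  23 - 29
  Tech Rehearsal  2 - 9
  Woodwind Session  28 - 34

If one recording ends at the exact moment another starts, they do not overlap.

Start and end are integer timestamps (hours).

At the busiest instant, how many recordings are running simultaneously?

Sweep the timeline, counting +1 at each start and −1 at each end (ends before starts at a tie):
0 start Full Block → 1
0 start Woodwind Take → 2
2 end Woodwind Take → 1
2 start Tech Rehearsal → 2
5 end Full Block → 1
9 end Tech Rehearsal → 0
9 start Woodwind Warm-up → 1
15 end Woodwind Warm-up → 0
23 start Soloist Block → 1
28 start Woodwind Session → 2
29 end Soloist Block → 1
29 start Sectional Tracking → 2
34 end Woodwind Session → 1
37 end Sectional Tracking → 0
Peak is 2, at 0 (Full Block, Woodwind Take).

2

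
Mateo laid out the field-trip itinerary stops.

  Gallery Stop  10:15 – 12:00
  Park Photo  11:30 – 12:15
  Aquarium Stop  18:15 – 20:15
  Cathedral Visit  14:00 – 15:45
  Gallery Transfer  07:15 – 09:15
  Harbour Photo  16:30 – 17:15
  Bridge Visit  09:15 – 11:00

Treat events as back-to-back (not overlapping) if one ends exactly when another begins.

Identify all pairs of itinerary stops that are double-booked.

Bridge Visit & Gallery Stop, Gallery Stop & Park Photo

Sorted by start: Gallery Transfer, Bridge Visit, Gallery Stop, Park Photo, Cathedral Visit, Harbour Photo, Aquarium Stop.
Bridge Visit starts exactly when Gallery Transfer ends (back-to-back, no overlap) — done with Gallery Transfer.
Gallery Stop starts before Bridge Visit ends → Bridge Visit and Gallery Stop overlap.
Park Photo starts after Bridge Visit ends — done with Bridge Visit.
Park Photo starts before Gallery Stop ends → Gallery Stop and Park Photo overlap.
Cathedral Visit starts after Gallery Stop ends — done with Gallery Stop.
Cathedral Visit starts after Park Photo ends — done with Park Photo.
Harbour Photo starts after Cathedral Visit ends — done with Cathedral Visit.
Aquarium Stop starts after Harbour Photo ends.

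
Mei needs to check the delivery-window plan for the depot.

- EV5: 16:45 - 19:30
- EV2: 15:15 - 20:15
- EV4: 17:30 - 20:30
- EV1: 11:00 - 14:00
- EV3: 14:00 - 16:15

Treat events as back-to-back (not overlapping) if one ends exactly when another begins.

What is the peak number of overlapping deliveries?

3

Sort all start/end points and keep a running count:
11:00 start EV1 → 1
14:00 end EV1 → 0
14:00 start EV3 → 1
15:15 start EV2 → 2
16:15 end EV3 → 1
16:45 start EV5 → 2
17:30 start EV4 → 3
19:30 end EV5 → 2
20:15 end EV2 → 1
20:30 end EV4 → 0
Peak is 3, at 17:30 (EV2, EV4, EV5).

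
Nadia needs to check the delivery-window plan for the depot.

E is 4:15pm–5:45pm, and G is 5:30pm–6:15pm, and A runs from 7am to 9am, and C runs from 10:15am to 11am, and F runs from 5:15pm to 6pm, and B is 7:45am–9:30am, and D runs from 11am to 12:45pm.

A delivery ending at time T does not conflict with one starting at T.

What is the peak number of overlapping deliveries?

Walk through starts and ends in time order (an end at T is processed before a start at T):
7am start A → 1
7:45am start B → 2
9am end A → 1
9:30am end B → 0
10:15am start C → 1
11am end C → 0
11am start D → 1
12:45pm end D → 0
4:15pm start E → 1
5:15pm start F → 2
5:30pm start G → 3
5:45pm end E → 2
6pm end F → 1
6:15pm end G → 0
Peak is 3, at 5:30pm (E, F, G).

3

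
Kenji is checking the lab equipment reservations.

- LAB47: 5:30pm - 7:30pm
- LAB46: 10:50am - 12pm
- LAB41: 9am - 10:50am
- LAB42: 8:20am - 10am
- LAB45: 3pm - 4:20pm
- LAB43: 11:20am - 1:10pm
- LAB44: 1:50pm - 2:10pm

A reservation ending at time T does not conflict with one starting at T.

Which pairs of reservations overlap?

LAB41 & LAB42, LAB43 & LAB46

Sorted by start: LAB42, LAB41, LAB46, LAB43, LAB44, LAB45, LAB47.
LAB41 starts before LAB42 ends → LAB42 and LAB41 overlap.
LAB46 starts after LAB42 ends, so LAB42 has no further overlaps.
LAB46 starts exactly when LAB41 ends (back-to-back, no overlap), so LAB41 has no further overlaps.
LAB43 starts before LAB46 ends → LAB46 and LAB43 overlap.
LAB44 starts after LAB46 ends, so LAB46 has no further overlaps.
LAB44 starts after LAB43 ends, so LAB43 has no further overlaps.
LAB45 starts after LAB44 ends, so LAB44 has no further overlaps.
LAB47 starts after LAB45 ends.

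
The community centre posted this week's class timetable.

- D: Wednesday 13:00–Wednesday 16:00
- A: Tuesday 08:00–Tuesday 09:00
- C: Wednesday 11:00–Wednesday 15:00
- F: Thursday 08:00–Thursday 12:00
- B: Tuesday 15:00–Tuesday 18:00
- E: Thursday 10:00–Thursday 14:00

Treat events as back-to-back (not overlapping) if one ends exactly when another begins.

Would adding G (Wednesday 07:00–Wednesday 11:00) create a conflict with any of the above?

No — it doesn't clash with anything

A: ends Tuesday 09:00 at or before G starts Wednesday 07:00 → clear.
B: ends Tuesday 18:00 at or before G starts Wednesday 07:00 → clear.
C: starts Wednesday 11:00 at or after G ends Wednesday 11:00 → clear.
D: starts Wednesday 13:00 at or after G ends Wednesday 11:00 → clear.
F: starts Thursday 08:00 at or after G ends Wednesday 11:00 → clear.
E: starts Thursday 10:00 at or after G ends Wednesday 11:00 → clear.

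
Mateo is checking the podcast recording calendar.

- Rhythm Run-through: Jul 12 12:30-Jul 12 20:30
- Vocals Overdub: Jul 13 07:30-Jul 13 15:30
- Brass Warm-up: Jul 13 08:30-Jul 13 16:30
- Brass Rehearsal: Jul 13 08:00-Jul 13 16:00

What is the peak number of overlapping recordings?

3

Sweep the timeline, counting +1 at each start and −1 at each end (ends before starts at a tie):
Jul 12 12:30 start Rhythm Run-through → 1
Jul 12 20:30 end Rhythm Run-through → 0
Jul 13 07:30 start Vocals Overdub → 1
Jul 13 08:00 start Brass Rehearsal → 2
Jul 13 08:30 start Brass Warm-up → 3
Jul 13 15:30 end Vocals Overdub → 2
Jul 13 16:00 end Brass Rehearsal → 1
Jul 13 16:30 end Brass Warm-up → 0
Peak is 3, at Jul 13 08:30 (Brass Rehearsal, Brass Warm-up, Vocals Overdub).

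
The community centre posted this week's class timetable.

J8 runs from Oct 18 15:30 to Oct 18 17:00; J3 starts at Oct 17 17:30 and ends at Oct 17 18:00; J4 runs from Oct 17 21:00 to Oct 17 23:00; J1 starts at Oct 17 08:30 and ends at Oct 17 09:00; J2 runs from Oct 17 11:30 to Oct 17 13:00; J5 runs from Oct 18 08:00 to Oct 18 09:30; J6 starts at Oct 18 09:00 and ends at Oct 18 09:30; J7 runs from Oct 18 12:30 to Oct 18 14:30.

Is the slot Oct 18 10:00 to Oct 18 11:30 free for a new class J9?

J1: ends Oct 17 09:00 at or before J9 starts Oct 18 10:00 → clear.
J2: ends Oct 17 13:00 at or before J9 starts Oct 18 10:00 → clear.
J3: ends Oct 17 18:00 at or before J9 starts Oct 18 10:00 → clear.
J4: ends Oct 17 23:00 at or before J9 starts Oct 18 10:00 → clear.
J5: ends Oct 18 09:30 at or before J9 starts Oct 18 10:00 → clear.
J6: ends Oct 18 09:30 at or before J9 starts Oct 18 10:00 → clear.
J7: starts Oct 18 12:30 at or after J9 ends Oct 18 11:30 → clear.
J8: starts Oct 18 15:30 at or after J9 ends Oct 18 11:30 → clear.

Yes — the slot is free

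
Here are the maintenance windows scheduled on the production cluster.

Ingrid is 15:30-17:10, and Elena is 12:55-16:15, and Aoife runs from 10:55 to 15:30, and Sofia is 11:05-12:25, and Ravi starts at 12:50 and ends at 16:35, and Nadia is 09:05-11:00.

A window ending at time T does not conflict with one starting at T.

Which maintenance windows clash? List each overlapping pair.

Sorted by start: Nadia, Aoife, Sofia, Ravi, Elena, Ingrid.
Aoife starts before Nadia ends → Nadia and Aoife overlap.
Sofia starts after Nadia ends — done with Nadia.
Sofia starts before Aoife ends → Aoife and Sofia overlap.
Ravi starts before Aoife ends → Aoife and Ravi overlap.
Elena starts before Aoife ends → Aoife and Elena overlap.
Ingrid starts exactly when Aoife ends (back-to-back, no overlap).
Ravi starts after Sofia ends — done with Sofia.
Elena starts before Ravi ends → Ravi and Elena overlap.
Ingrid starts before Ravi ends → Ravi and Ingrid overlap.
Ingrid starts before Elena ends → Elena and Ingrid overlap.

Aoife & Elena, Aoife & Nadia, Aoife & Ravi, Aoife & Sofia, Elena & Ingrid, Elena & Ravi, Ingrid & Ravi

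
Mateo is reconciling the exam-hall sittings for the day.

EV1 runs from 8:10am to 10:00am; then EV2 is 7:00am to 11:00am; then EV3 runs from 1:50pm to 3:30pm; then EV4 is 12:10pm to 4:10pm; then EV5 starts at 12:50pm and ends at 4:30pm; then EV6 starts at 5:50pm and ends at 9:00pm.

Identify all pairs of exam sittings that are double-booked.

Sorted by start: EV2, EV1, EV4, EV5, EV3, EV6.
EV1 starts before EV2 ends → EV2 and EV1 overlap.
EV4 starts after EV2 ends — done with EV2.
EV4 starts after EV1 ends — done with EV1.
EV5 starts before EV4 ends → EV4 and EV5 overlap.
EV3 starts before EV4 ends → EV4 and EV3 overlap.
EV6 starts after EV4 ends.
EV3 starts before EV5 ends → EV5 and EV3 overlap.
EV6 starts after EV5 ends.
EV6 starts after EV3 ends.

EV1 & EV2, EV3 & EV4, EV3 & EV5, EV4 & EV5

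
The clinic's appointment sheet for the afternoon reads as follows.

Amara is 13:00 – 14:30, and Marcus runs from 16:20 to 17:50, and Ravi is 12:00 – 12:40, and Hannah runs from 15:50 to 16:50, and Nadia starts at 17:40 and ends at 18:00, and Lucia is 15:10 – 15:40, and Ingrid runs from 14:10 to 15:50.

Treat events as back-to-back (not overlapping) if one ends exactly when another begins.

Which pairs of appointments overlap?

Two intervals overlap when each starts before the other ends.
Sorted by start: Ravi, Amara, Ingrid, Lucia, Hannah, Marcus, Nadia.
Amara starts after Ravi ends; Ravi is clear from here.
Ingrid starts before Amara ends → Amara and Ingrid overlap.
Lucia starts after Amara ends; Amara is clear from here.
Lucia starts before Ingrid ends → Ingrid and Lucia overlap.
Hannah starts exactly when Ingrid ends (back-to-back, no overlap); Ingrid is clear from here.
Hannah starts after Lucia ends; Lucia is clear from here.
Marcus starts before Hannah ends → Hannah and Marcus overlap.
Nadia starts after Hannah ends.
Nadia starts before Marcus ends → Marcus and Nadia overlap.

Amara & Ingrid, Hannah & Marcus, Ingrid & Lucia, Marcus & Nadia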